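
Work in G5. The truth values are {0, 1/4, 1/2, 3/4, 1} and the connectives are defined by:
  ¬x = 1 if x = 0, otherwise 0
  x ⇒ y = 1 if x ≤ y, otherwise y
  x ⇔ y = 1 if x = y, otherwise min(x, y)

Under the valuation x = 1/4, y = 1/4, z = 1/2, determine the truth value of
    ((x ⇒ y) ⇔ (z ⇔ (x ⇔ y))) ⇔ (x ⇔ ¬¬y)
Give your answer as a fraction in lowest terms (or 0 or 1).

x ⇒ y = 1/4 ⇒ 1/4 = 1
x ⇔ y = 1/4 ⇔ 1/4 = 1
z ⇔ (x ⇔ y) = 1/2 ⇔ 1 = 1/2
(x ⇒ y) ⇔ (z ⇔ (x ⇔ y)) = 1 ⇔ 1/2 = 1/2
¬y = ¬1/4 = 0
¬¬y = ¬0 = 1
x ⇔ ¬¬y = 1/4 ⇔ 1 = 1/4
((x ⇒ y) ⇔ (z ⇔ (x ⇔ y))) ⇔ (x ⇔ ¬¬y) = 1/2 ⇔ 1/4 = 1/4

1/4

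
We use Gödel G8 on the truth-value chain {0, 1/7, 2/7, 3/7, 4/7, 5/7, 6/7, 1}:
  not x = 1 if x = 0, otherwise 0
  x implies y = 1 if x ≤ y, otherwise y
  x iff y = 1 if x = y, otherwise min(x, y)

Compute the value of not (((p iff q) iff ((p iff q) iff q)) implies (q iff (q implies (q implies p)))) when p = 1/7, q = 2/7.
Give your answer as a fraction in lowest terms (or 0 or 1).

p iff q = 1/7 iff 2/7 = 1/7
p iff q = 1/7 iff 2/7 = 1/7
(p iff q) iff q = 1/7 iff 2/7 = 1/7
(p iff q) iff ((p iff q) iff q) = 1/7 iff 1/7 = 1
q implies p = 2/7 implies 1/7 = 1/7
q implies (q implies p) = 2/7 implies 1/7 = 1/7
q iff (q implies (q implies p)) = 2/7 iff 1/7 = 1/7
((p iff q) iff ((p iff q) iff q)) implies (q iff (q implies (q implies p))) = 1 implies 1/7 = 1/7
not (((p iff q) iff ((p iff q) iff q)) implies (q iff (q implies (q implies p)))) = not 1/7 = 0

0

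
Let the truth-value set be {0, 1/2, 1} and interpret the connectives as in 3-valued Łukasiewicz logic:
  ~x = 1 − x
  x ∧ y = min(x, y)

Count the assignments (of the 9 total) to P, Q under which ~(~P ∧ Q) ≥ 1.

5

P = 0, Q = 0 ↦ 1  ≥
P = 0, Q = 1/2 ↦ 1/2  <
P = 0, Q = 1 ↦ 0  <
P = 1/2, Q = 0 ↦ 1  ≥
P = 1/2, Q = 1/2 ↦ 1/2  <
P = 1/2, Q = 1 ↦ 1/2  <
P = 1, Q = 0 ↦ 1  ≥
P = 1, Q = 1/2 ↦ 1  ≥
P = 1, Q = 1 ↦ 1  ≥
So 5 of the 9 assignments meet the threshold.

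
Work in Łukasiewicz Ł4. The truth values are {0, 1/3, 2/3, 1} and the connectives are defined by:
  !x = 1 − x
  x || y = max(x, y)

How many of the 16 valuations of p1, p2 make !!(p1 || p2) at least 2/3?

12

p1 = 0, p2 = 0 ↦ 0  <
p1 = 0, p2 = 1/3 ↦ 1/3  <
p1 = 0, p2 = 2/3 ↦ 2/3  ≥
p1 = 0, p2 = 1 ↦ 1  ≥
p1 = 1/3, p2 = 0 ↦ 1/3  <
p1 = 1/3, p2 = 1/3 ↦ 1/3  <
p1 = 1/3, p2 = 2/3 ↦ 2/3  ≥
p1 = 1/3, p2 = 1 ↦ 1  ≥
p1 = 2/3, p2 = 0 ↦ 2/3  ≥
p1 = 2/3, p2 = 1/3 ↦ 2/3  ≥
p1 = 2/3, p2 = 2/3 ↦ 2/3  ≥
p1 = 2/3, p2 = 1 ↦ 1  ≥
p1 = 1, p2 = 0 ↦ 1  ≥
p1 = 1, p2 = 1/3 ↦ 1  ≥
p1 = 1, p2 = 2/3 ↦ 1  ≥
p1 = 1, p2 = 1 ↦ 1  ≥
So 12 of the 16 assignments meet the threshold.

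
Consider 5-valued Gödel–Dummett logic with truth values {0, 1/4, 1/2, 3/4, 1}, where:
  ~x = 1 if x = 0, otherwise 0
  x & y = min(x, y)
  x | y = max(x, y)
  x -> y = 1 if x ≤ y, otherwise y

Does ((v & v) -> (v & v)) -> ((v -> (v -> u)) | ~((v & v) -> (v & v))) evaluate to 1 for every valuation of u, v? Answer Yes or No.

Counterexample: take u = 0, v = 1/4.
v & v = 1/4 & 1/4 = 1/4
v & v = 1/4 & 1/4 = 1/4
(v & v) -> (v & v) = 1/4 -> 1/4 = 1
v -> u = 1/4 -> 0 = 0
v -> (v -> u) = 1/4 -> 0 = 0
v & v = 1/4 & 1/4 = 1/4
v & v = 1/4 & 1/4 = 1/4
(v & v) -> (v & v) = 1/4 -> 1/4 = 1
~((v & v) -> (v & v)) = ~1 = 0
(v -> (v -> u)) | ~((v & v) -> (v & v)) = 0 | 0 = 0
((v & v) -> (v & v)) -> ((v -> (v -> u)) | ~((v & v) -> (v & v))) = 1 -> 0 = 0
This gives 0 ≠ 1.

No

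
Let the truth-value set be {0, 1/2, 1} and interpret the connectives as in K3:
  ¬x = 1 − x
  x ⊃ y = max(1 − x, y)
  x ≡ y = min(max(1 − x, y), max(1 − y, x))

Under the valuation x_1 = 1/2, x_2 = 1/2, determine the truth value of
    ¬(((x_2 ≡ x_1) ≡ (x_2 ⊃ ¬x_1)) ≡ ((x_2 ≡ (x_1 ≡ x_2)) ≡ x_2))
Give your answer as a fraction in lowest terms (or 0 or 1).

x_2 ≡ x_1 = 1/2 ≡ 1/2 = 1/2
¬x_1 = ¬1/2 = 1/2
x_2 ⊃ ¬x_1 = 1/2 ⊃ 1/2 = 1/2
(x_2 ≡ x_1) ≡ (x_2 ⊃ ¬x_1) = 1/2 ≡ 1/2 = 1/2
x_1 ≡ x_2 = 1/2 ≡ 1/2 = 1/2
x_2 ≡ (x_1 ≡ x_2) = 1/2 ≡ 1/2 = 1/2
(x_2 ≡ (x_1 ≡ x_2)) ≡ x_2 = 1/2 ≡ 1/2 = 1/2
((x_2 ≡ x_1) ≡ (x_2 ⊃ ¬x_1)) ≡ ((x_2 ≡ (x_1 ≡ x_2)) ≡ x_2) = 1/2 ≡ 1/2 = 1/2
¬(((x_2 ≡ x_1) ≡ (x_2 ⊃ ¬x_1)) ≡ ((x_2 ≡ (x_1 ≡ x_2)) ≡ x_2)) = ¬1/2 = 1/2

1/2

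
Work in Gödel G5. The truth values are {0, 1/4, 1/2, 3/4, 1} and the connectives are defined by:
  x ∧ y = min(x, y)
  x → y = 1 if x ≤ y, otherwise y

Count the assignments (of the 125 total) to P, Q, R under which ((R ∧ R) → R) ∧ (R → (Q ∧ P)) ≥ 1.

value 1: 55 assignments (counts)
value 3/4: 3 assignments
value 1/2: 10 assignments
value 1/4: 21 assignments
value 0: 36 assignments
So 55 of the 125 assignments meet the threshold.

55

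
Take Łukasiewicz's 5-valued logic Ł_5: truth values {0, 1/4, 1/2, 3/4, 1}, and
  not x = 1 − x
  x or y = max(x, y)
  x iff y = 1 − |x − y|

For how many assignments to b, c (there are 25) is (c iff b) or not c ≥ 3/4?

value 1: 9 assignments (counts)
value 3/4: 9 assignments (counts)
value 1/2: 4 assignments
value 1/4: 2 assignments
value 0: 1 assignment
So 18 of the 25 assignments meet the threshold.

18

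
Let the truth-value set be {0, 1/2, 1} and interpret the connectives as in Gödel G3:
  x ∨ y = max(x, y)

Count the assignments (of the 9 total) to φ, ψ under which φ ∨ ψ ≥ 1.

φ = 0, ψ = 0 ↦ 0  <
φ = 0, ψ = 1/2 ↦ 1/2  <
φ = 0, ψ = 1 ↦ 1  ≥
φ = 1/2, ψ = 0 ↦ 1/2  <
φ = 1/2, ψ = 1/2 ↦ 1/2  <
φ = 1/2, ψ = 1 ↦ 1  ≥
φ = 1, ψ = 0 ↦ 1  ≥
φ = 1, ψ = 1/2 ↦ 1  ≥
φ = 1, ψ = 1 ↦ 1  ≥
So 5 of the 9 assignments meet the threshold.

5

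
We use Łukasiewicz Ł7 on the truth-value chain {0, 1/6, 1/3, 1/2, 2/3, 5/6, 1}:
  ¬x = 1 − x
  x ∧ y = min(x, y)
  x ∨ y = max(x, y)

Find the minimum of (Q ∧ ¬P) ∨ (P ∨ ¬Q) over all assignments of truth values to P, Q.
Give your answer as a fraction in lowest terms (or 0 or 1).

1/2

Take P = 0, Q = 1/2:
¬P = ¬0 = 1
Q ∧ ¬P = 1/2 ∧ 1 = 1/2
¬Q = ¬1/2 = 1/2
P ∨ ¬Q = 0 ∨ 1/2 = 1/2
(Q ∧ ¬P) ∨ (P ∨ ¬Q) = 1/2 ∨ 1/2 = 1/2
No assignment yields a value below 1/2, so this is the minimum.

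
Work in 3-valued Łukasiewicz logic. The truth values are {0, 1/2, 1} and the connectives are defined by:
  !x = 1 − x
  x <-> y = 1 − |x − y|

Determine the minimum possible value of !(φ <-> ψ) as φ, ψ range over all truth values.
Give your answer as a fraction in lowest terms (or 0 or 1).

Take φ = 0, ψ = 0:
φ <-> ψ = 0 <-> 0 = 1
!(φ <-> ψ) = !1 = 0
No assignment yields a value below 0, so this is the minimum.

0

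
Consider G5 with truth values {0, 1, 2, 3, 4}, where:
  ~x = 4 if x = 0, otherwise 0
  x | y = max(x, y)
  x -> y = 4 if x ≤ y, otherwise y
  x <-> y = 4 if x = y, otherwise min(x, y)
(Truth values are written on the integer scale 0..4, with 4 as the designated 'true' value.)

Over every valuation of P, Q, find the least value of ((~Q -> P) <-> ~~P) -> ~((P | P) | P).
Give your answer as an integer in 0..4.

Take P = 1, Q = 0:
~Q = ~0 = 4
~Q -> P = 4 -> 1 = 1
~P = ~1 = 0
~~P = ~0 = 4
(~Q -> P) <-> ~~P = 1 <-> 4 = 1
P | P = 1 | 1 = 1
(P | P) | P = 1 | 1 = 1
~((P | P) | P) = ~1 = 0
((~Q -> P) <-> ~~P) -> ~((P | P) | P) = 1 -> 0 = 0
No assignment yields a value below 0, so this is the minimum.

0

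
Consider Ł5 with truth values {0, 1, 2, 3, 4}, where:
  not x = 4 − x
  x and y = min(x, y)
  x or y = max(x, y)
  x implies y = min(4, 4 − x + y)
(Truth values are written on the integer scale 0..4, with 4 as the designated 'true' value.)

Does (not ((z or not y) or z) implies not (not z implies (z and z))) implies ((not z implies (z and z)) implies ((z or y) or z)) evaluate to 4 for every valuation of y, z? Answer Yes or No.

No

Counterexample: take y = 0, z = 1.
not y = not 0 = 4
z or not y = 1 or 4 = 4
(z or not y) or z = 4 or 1 = 4
not ((z or not y) or z) = not 4 = 0
not z = not 1 = 3
z and z = 1 and 1 = 1
not z implies (z and z) = 3 implies 1 = 2
not (not z implies (z and z)) = not 2 = 2
not ((z or not y) or z) implies not (not z implies (z and z)) = 0 implies 2 = 4
not z = not 1 = 3
z and z = 1 and 1 = 1
not z implies (z and z) = 3 implies 1 = 2
z or y = 1 or 0 = 1
(z or y) or z = 1 or 1 = 1
(not z implies (z and z)) implies ((z or y) or z) = 2 implies 1 = 3
(not ((z or not y) or z) implies not (not z implies (z and z))) implies ((not z implies (z and z)) implies ((z or y) or z)) = 4 implies 3 = 3
This gives 3 ≠ 4.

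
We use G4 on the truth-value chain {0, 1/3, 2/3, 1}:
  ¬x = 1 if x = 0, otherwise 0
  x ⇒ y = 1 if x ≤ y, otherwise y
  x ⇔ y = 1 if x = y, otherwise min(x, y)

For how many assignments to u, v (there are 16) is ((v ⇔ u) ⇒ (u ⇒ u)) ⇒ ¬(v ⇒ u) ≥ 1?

u = 0, v = 0 ↦ 0  <
u = 0, v = 1/3 ↦ 1  ≥
u = 0, v = 2/3 ↦ 1  ≥
u = 0, v = 1 ↦ 1  ≥
u = 1/3, v = 0 ↦ 0  <
u = 1/3, v = 1/3 ↦ 0  <
u = 1/3, v = 2/3 ↦ 0  <
u = 1/3, v = 1 ↦ 0  <
u = 2/3, v = 0 ↦ 0  <
u = 2/3, v = 1/3 ↦ 0  <
u = 2/3, v = 2/3 ↦ 0  <
u = 2/3, v = 1 ↦ 0  <
u = 1, v = 0 ↦ 0  <
u = 1, v = 1/3 ↦ 0  <
u = 1, v = 2/3 ↦ 0  <
u = 1, v = 1 ↦ 0  <
So 3 of the 16 assignments meet the threshold.

3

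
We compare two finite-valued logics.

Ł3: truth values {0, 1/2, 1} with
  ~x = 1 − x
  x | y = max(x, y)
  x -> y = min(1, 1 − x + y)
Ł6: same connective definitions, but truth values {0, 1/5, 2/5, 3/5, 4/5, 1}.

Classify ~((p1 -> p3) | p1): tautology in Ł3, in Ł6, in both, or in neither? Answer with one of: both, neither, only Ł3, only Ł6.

neither

In Ł3: at p1 = 0, p3 = 0 the value is 0 — not a tautology.
In Ł6: at p1 = 0, p3 = 0 the value is 0 — not a tautology.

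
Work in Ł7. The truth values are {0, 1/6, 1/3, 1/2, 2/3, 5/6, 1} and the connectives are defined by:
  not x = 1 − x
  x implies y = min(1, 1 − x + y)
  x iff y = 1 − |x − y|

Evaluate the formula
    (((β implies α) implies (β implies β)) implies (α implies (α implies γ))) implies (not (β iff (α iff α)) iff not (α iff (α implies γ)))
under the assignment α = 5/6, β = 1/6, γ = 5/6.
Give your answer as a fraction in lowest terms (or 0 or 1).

β implies α = 1/6 implies 5/6 = 1
β implies β = 1/6 implies 1/6 = 1
(β implies α) implies (β implies β) = 1 implies 1 = 1
α implies γ = 5/6 implies 5/6 = 1
α implies (α implies γ) = 5/6 implies 1 = 1
((β implies α) implies (β implies β)) implies (α implies (α implies γ)) = 1 implies 1 = 1
α iff α = 5/6 iff 5/6 = 1
β iff (α iff α) = 1/6 iff 1 = 1/6
not (β iff (α iff α)) = not 1/6 = 5/6
α implies γ = 5/6 implies 5/6 = 1
α iff (α implies γ) = 5/6 iff 1 = 5/6
not (α iff (α implies γ)) = not 5/6 = 1/6
not (β iff (α iff α)) iff not (α iff (α implies γ)) = 5/6 iff 1/6 = 1/3
(((β implies α) implies (β implies β)) implies (α implies (α implies γ))) implies (not (β iff (α iff α)) iff not (α iff (α implies γ))) = 1 implies 1/3 = 1/3

1/3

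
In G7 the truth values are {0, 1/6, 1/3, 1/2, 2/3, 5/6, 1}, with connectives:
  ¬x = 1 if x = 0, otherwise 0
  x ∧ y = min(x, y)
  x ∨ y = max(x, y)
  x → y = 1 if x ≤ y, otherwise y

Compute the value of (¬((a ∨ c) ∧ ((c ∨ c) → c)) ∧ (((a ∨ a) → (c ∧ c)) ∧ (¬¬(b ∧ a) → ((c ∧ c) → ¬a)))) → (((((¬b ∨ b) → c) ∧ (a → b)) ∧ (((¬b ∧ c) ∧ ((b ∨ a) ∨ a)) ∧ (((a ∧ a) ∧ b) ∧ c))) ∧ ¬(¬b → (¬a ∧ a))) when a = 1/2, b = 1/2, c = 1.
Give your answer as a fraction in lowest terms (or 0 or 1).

a ∨ c = 1/2 ∨ 1 = 1
c ∨ c = 1 ∨ 1 = 1
(c ∨ c) → c = 1 → 1 = 1
(a ∨ c) ∧ ((c ∨ c) → c) = 1 ∧ 1 = 1
¬((a ∨ c) ∧ ((c ∨ c) → c)) = ¬1 = 0
a ∨ a = 1/2 ∨ 1/2 = 1/2
c ∧ c = 1 ∧ 1 = 1
(a ∨ a) → (c ∧ c) = 1/2 → 1 = 1
b ∧ a = 1/2 ∧ 1/2 = 1/2
¬(b ∧ a) = ¬1/2 = 0
¬¬(b ∧ a) = ¬0 = 1
c ∧ c = 1 ∧ 1 = 1
¬a = ¬1/2 = 0
(c ∧ c) → ¬a = 1 → 0 = 0
¬¬(b ∧ a) → ((c ∧ c) → ¬a) = 1 → 0 = 0
((a ∨ a) → (c ∧ c)) ∧ (¬¬(b ∧ a) → ((c ∧ c) → ¬a)) = 1 ∧ 0 = 0
¬((a ∨ c) ∧ ((c ∨ c) → c)) ∧ (((a ∨ a) → (c ∧ c)) ∧ (¬¬(b ∧ a) → ((c ∧ c) → ¬a))) = 0 ∧ 0 = 0
¬b = ¬1/2 = 0
¬b ∨ b = 0 ∨ 1/2 = 1/2
(¬b ∨ b) → c = 1/2 → 1 = 1
a → b = 1/2 → 1/2 = 1
((¬b ∨ b) → c) ∧ (a → b) = 1 ∧ 1 = 1
¬b = ¬1/2 = 0
¬b ∧ c = 0 ∧ 1 = 0
b ∨ a = 1/2 ∨ 1/2 = 1/2
(b ∨ a) ∨ a = 1/2 ∨ 1/2 = 1/2
(¬b ∧ c) ∧ ((b ∨ a) ∨ a) = 0 ∧ 1/2 = 0
a ∧ a = 1/2 ∧ 1/2 = 1/2
(a ∧ a) ∧ b = 1/2 ∧ 1/2 = 1/2
((a ∧ a) ∧ b) ∧ c = 1/2 ∧ 1 = 1/2
((¬b ∧ c) ∧ ((b ∨ a) ∨ a)) ∧ (((a ∧ a) ∧ b) ∧ c) = 0 ∧ 1/2 = 0
(((¬b ∨ b) → c) ∧ (a → b)) ∧ (((¬b ∧ c) ∧ ((b ∨ a) ∨ a)) ∧ (((a ∧ a) ∧ b) ∧ c)) = 1 ∧ 0 = 0
¬b = ¬1/2 = 0
¬a = ¬1/2 = 0
¬a ∧ a = 0 ∧ 1/2 = 0
¬b → (¬a ∧ a) = 0 → 0 = 1
¬(¬b → (¬a ∧ a)) = ¬1 = 0
((((¬b ∨ b) → c) ∧ (a → b)) ∧ (((¬b ∧ c) ∧ ((b ∨ a) ∨ a)) ∧ (((a ∧ a) ∧ b) ∧ c))) ∧ ¬(¬b → (¬a ∧ a)) = 0 ∧ 0 = 0
(¬((a ∨ c) ∧ ((c ∨ c) → c)) ∧ (((a ∨ a) → (c ∧ c)) ∧ (¬¬(b ∧ a) → ((c ∧ c) → ¬a)))) → (((((¬b ∨ b) → c) ∧ (a → b)) ∧ (((¬b ∧ c) ∧ ((b ∨ a) ∨ a)) ∧ (((a ∧ a) ∧ b) ∧ c))) ∧ ¬(¬b → (¬a ∧ a))) = 0 → 0 = 1

1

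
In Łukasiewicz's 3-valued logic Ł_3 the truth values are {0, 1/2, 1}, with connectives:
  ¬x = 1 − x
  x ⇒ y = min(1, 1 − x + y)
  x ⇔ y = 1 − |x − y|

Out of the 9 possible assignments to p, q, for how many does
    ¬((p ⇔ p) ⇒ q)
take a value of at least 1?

p = 0, q = 0 ↦ 1  ≥
p = 0, q = 1/2 ↦ 1/2  <
p = 0, q = 1 ↦ 0  <
p = 1/2, q = 0 ↦ 1  ≥
p = 1/2, q = 1/2 ↦ 1/2  <
p = 1/2, q = 1 ↦ 0  <
p = 1, q = 0 ↦ 1  ≥
p = 1, q = 1/2 ↦ 1/2  <
p = 1, q = 1 ↦ 0  <
So 3 of the 9 assignments meet the threshold.

3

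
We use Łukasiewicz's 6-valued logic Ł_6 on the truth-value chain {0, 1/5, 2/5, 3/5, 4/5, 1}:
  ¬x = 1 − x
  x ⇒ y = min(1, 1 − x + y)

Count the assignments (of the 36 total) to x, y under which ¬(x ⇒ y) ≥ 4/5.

3

value 1: 1 assignment (counts)
value 4/5: 2 assignments (counts)
value 3/5: 3 assignments
value 2/5: 4 assignments
value 1/5: 5 assignments
value 0: 21 assignments
So 3 of the 36 assignments meet the threshold.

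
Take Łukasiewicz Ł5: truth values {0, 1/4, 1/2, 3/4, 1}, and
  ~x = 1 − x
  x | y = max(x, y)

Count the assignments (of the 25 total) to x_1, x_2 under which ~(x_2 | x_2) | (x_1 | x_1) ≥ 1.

9

value 1: 9 assignments (counts)
value 3/4: 7 assignments
value 1/2: 5 assignments
value 1/4: 3 assignments
value 0: 1 assignment
So 9 of the 25 assignments meet the threshold.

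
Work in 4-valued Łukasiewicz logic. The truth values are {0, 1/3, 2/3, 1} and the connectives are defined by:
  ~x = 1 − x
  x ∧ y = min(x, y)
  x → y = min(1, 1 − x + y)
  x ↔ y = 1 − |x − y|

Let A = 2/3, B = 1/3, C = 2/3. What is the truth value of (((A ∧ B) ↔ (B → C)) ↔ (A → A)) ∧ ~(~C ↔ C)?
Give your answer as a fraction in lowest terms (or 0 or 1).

A ∧ B = 2/3 ∧ 1/3 = 1/3
B → C = 1/3 → 2/3 = 1
(A ∧ B) ↔ (B → C) = 1/3 ↔ 1 = 1/3
A → A = 2/3 → 2/3 = 1
((A ∧ B) ↔ (B → C)) ↔ (A → A) = 1/3 ↔ 1 = 1/3
~C = ~2/3 = 1/3
~C ↔ C = 1/3 ↔ 2/3 = 2/3
~(~C ↔ C) = ~2/3 = 1/3
(((A ∧ B) ↔ (B → C)) ↔ (A → A)) ∧ ~(~C ↔ C) = 1/3 ∧ 1/3 = 1/3

1/3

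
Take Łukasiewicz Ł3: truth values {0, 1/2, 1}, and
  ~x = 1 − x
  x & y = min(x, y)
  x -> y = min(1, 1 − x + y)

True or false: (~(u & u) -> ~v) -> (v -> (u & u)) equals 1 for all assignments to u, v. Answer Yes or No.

Yes

u = 0, v = 0 ↦ 1
u = 0, v = 1/2 ↦ 1
u = 0, v = 1 ↦ 1
u = 1/2, v = 0 ↦ 1
u = 1/2, v = 1/2 ↦ 1
u = 1/2, v = 1 ↦ 1
u = 1, v = 0 ↦ 1
u = 1, v = 1/2 ↦ 1
u = 1, v = 1 ↦ 1
Every assignment gives a value ≥ 1.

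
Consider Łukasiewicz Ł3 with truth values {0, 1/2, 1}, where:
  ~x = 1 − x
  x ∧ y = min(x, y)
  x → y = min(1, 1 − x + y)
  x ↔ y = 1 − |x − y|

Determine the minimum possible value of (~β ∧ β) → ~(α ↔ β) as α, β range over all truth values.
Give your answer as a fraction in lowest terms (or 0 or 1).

1/2

Take α = 1/2, β = 1/2:
~β = ~1/2 = 1/2
~β ∧ β = 1/2 ∧ 1/2 = 1/2
α ↔ β = 1/2 ↔ 1/2 = 1
~(α ↔ β) = ~1 = 0
(~β ∧ β) → ~(α ↔ β) = 1/2 → 0 = 1/2
No assignment yields a value below 1/2, so this is the minimum.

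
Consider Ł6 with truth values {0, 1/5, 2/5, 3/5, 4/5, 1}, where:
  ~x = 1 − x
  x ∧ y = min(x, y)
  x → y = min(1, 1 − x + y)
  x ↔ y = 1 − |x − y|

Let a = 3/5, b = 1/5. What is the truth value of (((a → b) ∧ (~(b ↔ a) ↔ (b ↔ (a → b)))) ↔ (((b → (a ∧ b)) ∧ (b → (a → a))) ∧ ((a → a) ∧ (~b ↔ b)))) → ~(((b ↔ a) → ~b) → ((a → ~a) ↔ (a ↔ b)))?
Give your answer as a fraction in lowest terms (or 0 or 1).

2/5

a → b = 3/5 → 1/5 = 3/5
b ↔ a = 1/5 ↔ 3/5 = 3/5
~(b ↔ a) = ~3/5 = 2/5
a → b = 3/5 → 1/5 = 3/5
b ↔ (a → b) = 1/5 ↔ 3/5 = 3/5
~(b ↔ a) ↔ (b ↔ (a → b)) = 2/5 ↔ 3/5 = 4/5
(a → b) ∧ (~(b ↔ a) ↔ (b ↔ (a → b))) = 3/5 ∧ 4/5 = 3/5
a ∧ b = 3/5 ∧ 1/5 = 1/5
b → (a ∧ b) = 1/5 → 1/5 = 1
a → a = 3/5 → 3/5 = 1
b → (a → a) = 1/5 → 1 = 1
(b → (a ∧ b)) ∧ (b → (a → a)) = 1 ∧ 1 = 1
a → a = 3/5 → 3/5 = 1
~b = ~1/5 = 4/5
~b ↔ b = 4/5 ↔ 1/5 = 2/5
(a → a) ∧ (~b ↔ b) = 1 ∧ 2/5 = 2/5
((b → (a ∧ b)) ∧ (b → (a → a))) ∧ ((a → a) ∧ (~b ↔ b)) = 1 ∧ 2/5 = 2/5
((a → b) ∧ (~(b ↔ a) ↔ (b ↔ (a → b)))) ↔ (((b → (a ∧ b)) ∧ (b → (a → a))) ∧ ((a → a) ∧ (~b ↔ b))) = 3/5 ↔ 2/5 = 4/5
b ↔ a = 1/5 ↔ 3/5 = 3/5
~b = ~1/5 = 4/5
(b ↔ a) → ~b = 3/5 → 4/5 = 1
~a = ~3/5 = 2/5
a → ~a = 3/5 → 2/5 = 4/5
a ↔ b = 3/5 ↔ 1/5 = 3/5
(a → ~a) ↔ (a ↔ b) = 4/5 ↔ 3/5 = 4/5
((b ↔ a) → ~b) → ((a → ~a) ↔ (a ↔ b)) = 1 → 4/5 = 4/5
~(((b ↔ a) → ~b) → ((a → ~a) ↔ (a ↔ b))) = ~4/5 = 1/5
(((a → b) ∧ (~(b ↔ a) ↔ (b ↔ (a → b)))) ↔ (((b → (a ∧ b)) ∧ (b → (a → a))) ∧ ((a → a) ∧ (~b ↔ b)))) → ~(((b ↔ a) → ~b) → ((a → ~a) ↔ (a ↔ b))) = 4/5 → 1/5 = 2/5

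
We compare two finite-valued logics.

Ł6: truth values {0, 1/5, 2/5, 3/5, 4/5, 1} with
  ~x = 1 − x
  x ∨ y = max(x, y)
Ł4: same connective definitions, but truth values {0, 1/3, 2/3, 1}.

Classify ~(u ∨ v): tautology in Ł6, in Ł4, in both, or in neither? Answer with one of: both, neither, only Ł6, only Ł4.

In Ł6: at u = 0, v = 1/5 the value is 4/5 — not a tautology.
In Ł4: at u = 0, v = 1/3 the value is 2/3 — not a tautology.

neither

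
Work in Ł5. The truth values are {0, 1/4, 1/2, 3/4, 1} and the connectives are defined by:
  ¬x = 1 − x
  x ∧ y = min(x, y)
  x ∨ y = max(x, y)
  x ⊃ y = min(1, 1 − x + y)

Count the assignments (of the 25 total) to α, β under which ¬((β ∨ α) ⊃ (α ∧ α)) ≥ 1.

value 1: 1 assignment (counts)
value 3/4: 2 assignments
value 1/2: 3 assignments
value 1/4: 4 assignments
value 0: 15 assignments
So 1 of the 25 assignments meets the threshold.

1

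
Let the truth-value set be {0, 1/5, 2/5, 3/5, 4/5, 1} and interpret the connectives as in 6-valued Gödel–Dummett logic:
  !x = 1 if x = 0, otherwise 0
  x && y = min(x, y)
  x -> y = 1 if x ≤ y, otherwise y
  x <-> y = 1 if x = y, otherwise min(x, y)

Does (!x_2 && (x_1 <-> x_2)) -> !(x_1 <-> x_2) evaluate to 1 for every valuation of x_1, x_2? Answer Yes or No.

Counterexample: take x_1 = 0, x_2 = 0.
!x_2 = !0 = 1
x_1 <-> x_2 = 0 <-> 0 = 1
!x_2 && (x_1 <-> x_2) = 1 && 1 = 1
x_1 <-> x_2 = 0 <-> 0 = 1
!(x_1 <-> x_2) = !1 = 0
(!x_2 && (x_1 <-> x_2)) -> !(x_1 <-> x_2) = 1 -> 0 = 0
This gives 0 ≠ 1.

No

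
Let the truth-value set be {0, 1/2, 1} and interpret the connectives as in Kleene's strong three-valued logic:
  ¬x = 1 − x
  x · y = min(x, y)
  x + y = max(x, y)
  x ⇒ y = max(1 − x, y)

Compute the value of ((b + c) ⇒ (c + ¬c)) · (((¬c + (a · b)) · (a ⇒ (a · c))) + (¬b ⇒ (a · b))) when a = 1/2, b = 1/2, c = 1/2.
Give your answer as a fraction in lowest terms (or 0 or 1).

b + c = 1/2 + 1/2 = 1/2
¬c = ¬1/2 = 1/2
c + ¬c = 1/2 + 1/2 = 1/2
(b + c) ⇒ (c + ¬c) = 1/2 ⇒ 1/2 = 1/2
¬c = ¬1/2 = 1/2
a · b = 1/2 · 1/2 = 1/2
¬c + (a · b) = 1/2 + 1/2 = 1/2
a · c = 1/2 · 1/2 = 1/2
a ⇒ (a · c) = 1/2 ⇒ 1/2 = 1/2
(¬c + (a · b)) · (a ⇒ (a · c)) = 1/2 · 1/2 = 1/2
¬b = ¬1/2 = 1/2
a · b = 1/2 · 1/2 = 1/2
¬b ⇒ (a · b) = 1/2 ⇒ 1/2 = 1/2
((¬c + (a · b)) · (a ⇒ (a · c))) + (¬b ⇒ (a · b)) = 1/2 + 1/2 = 1/2
((b + c) ⇒ (c + ¬c)) · (((¬c + (a · b)) · (a ⇒ (a · c))) + (¬b ⇒ (a · b))) = 1/2 · 1/2 = 1/2

1/2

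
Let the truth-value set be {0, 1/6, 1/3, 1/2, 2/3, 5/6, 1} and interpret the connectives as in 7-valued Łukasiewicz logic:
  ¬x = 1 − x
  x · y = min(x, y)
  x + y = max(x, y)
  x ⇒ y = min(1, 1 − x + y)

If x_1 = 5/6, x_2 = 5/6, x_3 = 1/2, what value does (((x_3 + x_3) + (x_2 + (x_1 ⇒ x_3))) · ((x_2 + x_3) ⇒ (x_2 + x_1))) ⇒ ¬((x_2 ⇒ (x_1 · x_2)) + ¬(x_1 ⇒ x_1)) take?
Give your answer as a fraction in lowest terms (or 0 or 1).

x_3 + x_3 = 1/2 + 1/2 = 1/2
x_1 ⇒ x_3 = 5/6 ⇒ 1/2 = 2/3
x_2 + (x_1 ⇒ x_3) = 5/6 + 2/3 = 5/6
(x_3 + x_3) + (x_2 + (x_1 ⇒ x_3)) = 1/2 + 5/6 = 5/6
x_2 + x_3 = 5/6 + 1/2 = 5/6
x_2 + x_1 = 5/6 + 5/6 = 5/6
(x_2 + x_3) ⇒ (x_2 + x_1) = 5/6 ⇒ 5/6 = 1
((x_3 + x_3) + (x_2 + (x_1 ⇒ x_3))) · ((x_2 + x_3) ⇒ (x_2 + x_1)) = 5/6 · 1 = 5/6
x_1 · x_2 = 5/6 · 5/6 = 5/6
x_2 ⇒ (x_1 · x_2) = 5/6 ⇒ 5/6 = 1
x_1 ⇒ x_1 = 5/6 ⇒ 5/6 = 1
¬(x_1 ⇒ x_1) = ¬1 = 0
(x_2 ⇒ (x_1 · x_2)) + ¬(x_1 ⇒ x_1) = 1 + 0 = 1
¬((x_2 ⇒ (x_1 · x_2)) + ¬(x_1 ⇒ x_1)) = ¬1 = 0
(((x_3 + x_3) + (x_2 + (x_1 ⇒ x_3))) · ((x_2 + x_3) ⇒ (x_2 + x_1))) ⇒ ¬((x_2 ⇒ (x_1 · x_2)) + ¬(x_1 ⇒ x_1)) = 5/6 ⇒ 0 = 1/6

1/6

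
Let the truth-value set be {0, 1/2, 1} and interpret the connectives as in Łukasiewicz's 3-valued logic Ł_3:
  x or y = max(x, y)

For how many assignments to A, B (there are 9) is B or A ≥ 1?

5

A = 0, B = 0 ↦ 0  <
A = 0, B = 1/2 ↦ 1/2  <
A = 0, B = 1 ↦ 1  ≥
A = 1/2, B = 0 ↦ 1/2  <
A = 1/2, B = 1/2 ↦ 1/2  <
A = 1/2, B = 1 ↦ 1  ≥
A = 1, B = 0 ↦ 1  ≥
A = 1, B = 1/2 ↦ 1  ≥
A = 1, B = 1 ↦ 1  ≥
So 5 of the 9 assignments meet the threshold.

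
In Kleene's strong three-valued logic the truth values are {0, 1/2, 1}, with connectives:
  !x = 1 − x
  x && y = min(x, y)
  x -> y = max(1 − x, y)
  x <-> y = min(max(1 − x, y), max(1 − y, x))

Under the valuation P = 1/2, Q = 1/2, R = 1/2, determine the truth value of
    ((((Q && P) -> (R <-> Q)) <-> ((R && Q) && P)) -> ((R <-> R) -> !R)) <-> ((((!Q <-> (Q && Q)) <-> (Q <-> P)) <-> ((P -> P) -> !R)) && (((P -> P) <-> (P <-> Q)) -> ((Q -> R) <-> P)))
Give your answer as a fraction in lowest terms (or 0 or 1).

1/2

Q && P = 1/2 && 1/2 = 1/2
R <-> Q = 1/2 <-> 1/2 = 1/2
(Q && P) -> (R <-> Q) = 1/2 -> 1/2 = 1/2
R && Q = 1/2 && 1/2 = 1/2
(R && Q) && P = 1/2 && 1/2 = 1/2
((Q && P) -> (R <-> Q)) <-> ((R && Q) && P) = 1/2 <-> 1/2 = 1/2
R <-> R = 1/2 <-> 1/2 = 1/2
!R = !1/2 = 1/2
(R <-> R) -> !R = 1/2 -> 1/2 = 1/2
(((Q && P) -> (R <-> Q)) <-> ((R && Q) && P)) -> ((R <-> R) -> !R) = 1/2 -> 1/2 = 1/2
!Q = !1/2 = 1/2
Q && Q = 1/2 && 1/2 = 1/2
!Q <-> (Q && Q) = 1/2 <-> 1/2 = 1/2
Q <-> P = 1/2 <-> 1/2 = 1/2
(!Q <-> (Q && Q)) <-> (Q <-> P) = 1/2 <-> 1/2 = 1/2
P -> P = 1/2 -> 1/2 = 1/2
!R = !1/2 = 1/2
(P -> P) -> !R = 1/2 -> 1/2 = 1/2
((!Q <-> (Q && Q)) <-> (Q <-> P)) <-> ((P -> P) -> !R) = 1/2 <-> 1/2 = 1/2
P -> P = 1/2 -> 1/2 = 1/2
P <-> Q = 1/2 <-> 1/2 = 1/2
(P -> P) <-> (P <-> Q) = 1/2 <-> 1/2 = 1/2
Q -> R = 1/2 -> 1/2 = 1/2
(Q -> R) <-> P = 1/2 <-> 1/2 = 1/2
((P -> P) <-> (P <-> Q)) -> ((Q -> R) <-> P) = 1/2 -> 1/2 = 1/2
(((!Q <-> (Q && Q)) <-> (Q <-> P)) <-> ((P -> P) -> !R)) && (((P -> P) <-> (P <-> Q)) -> ((Q -> R) <-> P)) = 1/2 && 1/2 = 1/2
((((Q && P) -> (R <-> Q)) <-> ((R && Q) && P)) -> ((R <-> R) -> !R)) <-> ((((!Q <-> (Q && Q)) <-> (Q <-> P)) <-> ((P -> P) -> !R)) && (((P -> P) <-> (P <-> Q)) -> ((Q -> R) <-> P))) = 1/2 <-> 1/2 = 1/2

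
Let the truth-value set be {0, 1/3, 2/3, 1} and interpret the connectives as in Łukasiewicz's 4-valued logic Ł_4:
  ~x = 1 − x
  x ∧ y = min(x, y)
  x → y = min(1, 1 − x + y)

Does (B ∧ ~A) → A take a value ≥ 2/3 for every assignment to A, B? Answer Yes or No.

No

Counterexample: take A = 0, B = 2/3.
~A = ~0 = 1
B ∧ ~A = 2/3 ∧ 1 = 2/3
(B ∧ ~A) → A = 2/3 → 0 = 1/3
This gives 1/3, which is below 2/3.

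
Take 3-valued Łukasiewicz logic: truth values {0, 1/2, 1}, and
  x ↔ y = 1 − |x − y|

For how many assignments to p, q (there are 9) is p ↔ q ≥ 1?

3

p = 0, q = 0 ↦ 1  ≥
p = 0, q = 1/2 ↦ 1/2  <
p = 0, q = 1 ↦ 0  <
p = 1/2, q = 0 ↦ 1/2  <
p = 1/2, q = 1/2 ↦ 1  ≥
p = 1/2, q = 1 ↦ 1/2  <
p = 1, q = 0 ↦ 0  <
p = 1, q = 1/2 ↦ 1/2  <
p = 1, q = 1 ↦ 1  ≥
So 3 of the 9 assignments meet the threshold.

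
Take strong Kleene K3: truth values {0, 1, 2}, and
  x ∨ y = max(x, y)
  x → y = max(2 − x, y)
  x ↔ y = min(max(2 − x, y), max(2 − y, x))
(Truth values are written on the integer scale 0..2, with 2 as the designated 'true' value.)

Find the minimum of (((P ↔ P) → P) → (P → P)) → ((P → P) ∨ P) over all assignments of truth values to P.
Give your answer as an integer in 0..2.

Take P = 1:
P ↔ P = 1 ↔ 1 = 1
(P ↔ P) → P = 1 → 1 = 1
P → P = 1 → 1 = 1
((P ↔ P) → P) → (P → P) = 1 → 1 = 1
P → P = 1 → 1 = 1
(P → P) ∨ P = 1 ∨ 1 = 1
(((P ↔ P) → P) → (P → P)) → ((P → P) ∨ P) = 1 → 1 = 1
No assignment yields a value below 1, so this is the minimum.

1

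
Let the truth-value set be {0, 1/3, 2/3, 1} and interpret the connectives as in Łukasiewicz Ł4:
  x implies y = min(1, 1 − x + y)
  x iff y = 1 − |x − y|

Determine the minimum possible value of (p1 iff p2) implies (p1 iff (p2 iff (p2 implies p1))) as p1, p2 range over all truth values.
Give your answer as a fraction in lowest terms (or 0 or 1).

2/3

Take p1 = 0, p2 = 1/3:
p1 iff p2 = 0 iff 1/3 = 2/3
p2 implies p1 = 1/3 implies 0 = 2/3
p2 iff (p2 implies p1) = 1/3 iff 2/3 = 2/3
p1 iff (p2 iff (p2 implies p1)) = 0 iff 2/3 = 1/3
(p1 iff p2) implies (p1 iff (p2 iff (p2 implies p1))) = 2/3 implies 1/3 = 2/3
No assignment yields a value below 2/3, so this is the minimum.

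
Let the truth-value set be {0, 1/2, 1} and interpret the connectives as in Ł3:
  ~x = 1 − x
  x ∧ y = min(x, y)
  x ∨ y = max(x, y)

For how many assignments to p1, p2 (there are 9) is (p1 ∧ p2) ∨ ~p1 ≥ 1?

p1 = 0, p2 = 0 ↦ 1  ≥
p1 = 0, p2 = 1/2 ↦ 1  ≥
p1 = 0, p2 = 1 ↦ 1  ≥
p1 = 1/2, p2 = 0 ↦ 1/2  <
p1 = 1/2, p2 = 1/2 ↦ 1/2  <
p1 = 1/2, p2 = 1 ↦ 1/2  <
p1 = 1, p2 = 0 ↦ 0  <
p1 = 1, p2 = 1/2 ↦ 1/2  <
p1 = 1, p2 = 1 ↦ 1  ≥
So 4 of the 9 assignments meet the threshold.

4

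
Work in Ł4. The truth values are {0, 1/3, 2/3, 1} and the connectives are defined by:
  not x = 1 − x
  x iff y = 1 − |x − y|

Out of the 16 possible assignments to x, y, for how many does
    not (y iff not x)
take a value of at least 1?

x = 0, y = 0 ↦ 1  ≥
x = 0, y = 1/3 ↦ 2/3  <
x = 0, y = 2/3 ↦ 1/3  <
x = 0, y = 1 ↦ 0  <
x = 1/3, y = 0 ↦ 2/3  <
x = 1/3, y = 1/3 ↦ 1/3  <
x = 1/3, y = 2/3 ↦ 0  <
x = 1/3, y = 1 ↦ 1/3  <
x = 2/3, y = 0 ↦ 1/3  <
x = 2/3, y = 1/3 ↦ 0  <
x = 2/3, y = 2/3 ↦ 1/3  <
x = 2/3, y = 1 ↦ 2/3  <
x = 1, y = 0 ↦ 0  <
x = 1, y = 1/3 ↦ 1/3  <
x = 1, y = 2/3 ↦ 2/3  <
x = 1, y = 1 ↦ 1  ≥
So 2 of the 16 assignments meet the threshold.

2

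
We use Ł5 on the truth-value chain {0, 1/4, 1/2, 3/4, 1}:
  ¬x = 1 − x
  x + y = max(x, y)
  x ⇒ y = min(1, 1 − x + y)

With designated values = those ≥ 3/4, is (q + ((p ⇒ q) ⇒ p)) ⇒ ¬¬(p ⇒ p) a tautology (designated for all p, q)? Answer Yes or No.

At p = 1/2, q = 1/4, for instance:
p ⇒ q = 1/2 ⇒ 1/4 = 3/4
(p ⇒ q) ⇒ p = 3/4 ⇒ 1/2 = 3/4
q + ((p ⇒ q) ⇒ p) = 1/4 + 3/4 = 3/4
p ⇒ p = 1/2 ⇒ 1/2 = 1
¬(p ⇒ p) = ¬1 = 0
¬¬(p ⇒ p) = ¬0 = 1
(q + ((p ⇒ q) ⇒ p)) ⇒ ¬¬(p ⇒ p) = 3/4 ⇒ 1 = 1
and checking the remaining 24 assignments likewise gives ≥ 3/4 in every case.

Yes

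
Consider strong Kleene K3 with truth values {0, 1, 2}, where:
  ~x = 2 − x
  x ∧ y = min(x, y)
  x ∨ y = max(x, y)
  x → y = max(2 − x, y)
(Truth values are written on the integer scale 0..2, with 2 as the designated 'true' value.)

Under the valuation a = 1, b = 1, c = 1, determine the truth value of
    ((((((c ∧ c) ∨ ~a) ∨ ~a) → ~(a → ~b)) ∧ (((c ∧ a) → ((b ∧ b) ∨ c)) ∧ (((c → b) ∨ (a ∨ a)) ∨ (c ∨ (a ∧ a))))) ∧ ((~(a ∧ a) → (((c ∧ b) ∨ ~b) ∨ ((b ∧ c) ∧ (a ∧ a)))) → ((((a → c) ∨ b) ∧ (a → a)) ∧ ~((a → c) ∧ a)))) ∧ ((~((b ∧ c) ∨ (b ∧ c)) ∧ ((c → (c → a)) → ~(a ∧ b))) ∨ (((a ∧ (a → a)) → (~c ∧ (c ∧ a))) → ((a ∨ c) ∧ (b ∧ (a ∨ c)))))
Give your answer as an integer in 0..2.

c ∧ c = 1 ∧ 1 = 1
~a = ~1 = 1
(c ∧ c) ∨ ~a = 1 ∨ 1 = 1
~a = ~1 = 1
((c ∧ c) ∨ ~a) ∨ ~a = 1 ∨ 1 = 1
~b = ~1 = 1
a → ~b = 1 → 1 = 1
~(a → ~b) = ~1 = 1
(((c ∧ c) ∨ ~a) ∨ ~a) → ~(a → ~b) = 1 → 1 = 1
c ∧ a = 1 ∧ 1 = 1
b ∧ b = 1 ∧ 1 = 1
(b ∧ b) ∨ c = 1 ∨ 1 = 1
(c ∧ a) → ((b ∧ b) ∨ c) = 1 → 1 = 1
c → b = 1 → 1 = 1
a ∨ a = 1 ∨ 1 = 1
(c → b) ∨ (a ∨ a) = 1 ∨ 1 = 1
a ∧ a = 1 ∧ 1 = 1
c ∨ (a ∧ a) = 1 ∨ 1 = 1
((c → b) ∨ (a ∨ a)) ∨ (c ∨ (a ∧ a)) = 1 ∨ 1 = 1
((c ∧ a) → ((b ∧ b) ∨ c)) ∧ (((c → b) ∨ (a ∨ a)) ∨ (c ∨ (a ∧ a))) = 1 ∧ 1 = 1
((((c ∧ c) ∨ ~a) ∨ ~a) → ~(a → ~b)) ∧ (((c ∧ a) → ((b ∧ b) ∨ c)) ∧ (((c → b) ∨ (a ∨ a)) ∨ (c ∨ (a ∧ a)))) = 1 ∧ 1 = 1
a ∧ a = 1 ∧ 1 = 1
~(a ∧ a) = ~1 = 1
c ∧ b = 1 ∧ 1 = 1
~b = ~1 = 1
(c ∧ b) ∨ ~b = 1 ∨ 1 = 1
b ∧ c = 1 ∧ 1 = 1
a ∧ a = 1 ∧ 1 = 1
(b ∧ c) ∧ (a ∧ a) = 1 ∧ 1 = 1
((c ∧ b) ∨ ~b) ∨ ((b ∧ c) ∧ (a ∧ a)) = 1 ∨ 1 = 1
~(a ∧ a) → (((c ∧ b) ∨ ~b) ∨ ((b ∧ c) ∧ (a ∧ a))) = 1 → 1 = 1
a → c = 1 → 1 = 1
(a → c) ∨ b = 1 ∨ 1 = 1
a → a = 1 → 1 = 1
((a → c) ∨ b) ∧ (a → a) = 1 ∧ 1 = 1
a → c = 1 → 1 = 1
(a → c) ∧ a = 1 ∧ 1 = 1
~((a → c) ∧ a) = ~1 = 1
(((a → c) ∨ b) ∧ (a → a)) ∧ ~((a → c) ∧ a) = 1 ∧ 1 = 1
(~(a ∧ a) → (((c ∧ b) ∨ ~b) ∨ ((b ∧ c) ∧ (a ∧ a)))) → ((((a → c) ∨ b) ∧ (a → a)) ∧ ~((a → c) ∧ a)) = 1 → 1 = 1
(((((c ∧ c) ∨ ~a) ∨ ~a) → ~(a → ~b)) ∧ (((c ∧ a) → ((b ∧ b) ∨ c)) ∧ (((c → b) ∨ (a ∨ a)) ∨ (c ∨ (a ∧ a))))) ∧ ((~(a ∧ a) → (((c ∧ b) ∨ ~b) ∨ ((b ∧ c) ∧ (a ∧ a)))) → ((((a → c) ∨ b) ∧ (a → a)) ∧ ~((a → c) ∧ a))) = 1 ∧ 1 = 1
b ∧ c = 1 ∧ 1 = 1
b ∧ c = 1 ∧ 1 = 1
(b ∧ c) ∨ (b ∧ c) = 1 ∨ 1 = 1
~((b ∧ c) ∨ (b ∧ c)) = ~1 = 1
c → a = 1 → 1 = 1
c → (c → a) = 1 → 1 = 1
a ∧ b = 1 ∧ 1 = 1
~(a ∧ b) = ~1 = 1
(c → (c → a)) → ~(a ∧ b) = 1 → 1 = 1
~((b ∧ c) ∨ (b ∧ c)) ∧ ((c → (c → a)) → ~(a ∧ b)) = 1 ∧ 1 = 1
a → a = 1 → 1 = 1
a ∧ (a → a) = 1 ∧ 1 = 1
~c = ~1 = 1
c ∧ a = 1 ∧ 1 = 1
~c ∧ (c ∧ a) = 1 ∧ 1 = 1
(a ∧ (a → a)) → (~c ∧ (c ∧ a)) = 1 → 1 = 1
a ∨ c = 1 ∨ 1 = 1
a ∨ c = 1 ∨ 1 = 1
b ∧ (a ∨ c) = 1 ∧ 1 = 1
(a ∨ c) ∧ (b ∧ (a ∨ c)) = 1 ∧ 1 = 1
((a ∧ (a → a)) → (~c ∧ (c ∧ a))) → ((a ∨ c) ∧ (b ∧ (a ∨ c))) = 1 → 1 = 1
(~((b ∧ c) ∨ (b ∧ c)) ∧ ((c → (c → a)) → ~(a ∧ b))) ∨ (((a ∧ (a → a)) → (~c ∧ (c ∧ a))) → ((a ∨ c) ∧ (b ∧ (a ∨ c)))) = 1 ∨ 1 = 1
((((((c ∧ c) ∨ ~a) ∨ ~a) → ~(a → ~b)) ∧ (((c ∧ a) → ((b ∧ b) ∨ c)) ∧ (((c → b) ∨ (a ∨ a)) ∨ (c ∨ (a ∧ a))))) ∧ ((~(a ∧ a) → (((c ∧ b) ∨ ~b) ∨ ((b ∧ c) ∧ (a ∧ a)))) → ((((a → c) ∨ b) ∧ (a → a)) ∧ ~((a → c) ∧ a)))) ∧ ((~((b ∧ c) ∨ (b ∧ c)) ∧ ((c → (c → a)) → ~(a ∧ b))) ∨ (((a ∧ (a → a)) → (~c ∧ (c ∧ a))) → ((a ∨ c) ∧ (b ∧ (a ∨ c))))) = 1 ∧ 1 = 1

1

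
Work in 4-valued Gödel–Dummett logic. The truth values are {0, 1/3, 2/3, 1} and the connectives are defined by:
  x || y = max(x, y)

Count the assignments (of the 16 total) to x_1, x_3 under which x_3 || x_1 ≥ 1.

7

x_1 = 0, x_3 = 0 ↦ 0  <
x_1 = 0, x_3 = 1/3 ↦ 1/3  <
x_1 = 0, x_3 = 2/3 ↦ 2/3  <
x_1 = 0, x_3 = 1 ↦ 1  ≥
x_1 = 1/3, x_3 = 0 ↦ 1/3  <
x_1 = 1/3, x_3 = 1/3 ↦ 1/3  <
x_1 = 1/3, x_3 = 2/3 ↦ 2/3  <
x_1 = 1/3, x_3 = 1 ↦ 1  ≥
x_1 = 2/3, x_3 = 0 ↦ 2/3  <
x_1 = 2/3, x_3 = 1/3 ↦ 2/3  <
x_1 = 2/3, x_3 = 2/3 ↦ 2/3  <
x_1 = 2/3, x_3 = 1 ↦ 1  ≥
x_1 = 1, x_3 = 0 ↦ 1  ≥
x_1 = 1, x_3 = 1/3 ↦ 1  ≥
x_1 = 1, x_3 = 2/3 ↦ 1  ≥
x_1 = 1, x_3 = 1 ↦ 1  ≥
So 7 of the 16 assignments meet the threshold.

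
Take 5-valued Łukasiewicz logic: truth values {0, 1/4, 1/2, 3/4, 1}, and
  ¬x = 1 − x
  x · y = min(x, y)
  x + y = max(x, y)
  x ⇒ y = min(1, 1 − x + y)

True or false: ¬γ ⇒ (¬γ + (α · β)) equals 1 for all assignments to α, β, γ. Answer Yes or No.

At α = 1/2, β = 3/4, γ = 3/4, for instance:
¬γ = ¬3/4 = 1/4
α · β = 1/2 · 3/4 = 1/2
¬γ + (α · β) = 1/4 + 1/2 = 1/2
¬γ ⇒ (¬γ + (α · β)) = 1/4 ⇒ 1/2 = 1
and checking the remaining 124 assignments likewise gives ≥ 1 in every case.

Yes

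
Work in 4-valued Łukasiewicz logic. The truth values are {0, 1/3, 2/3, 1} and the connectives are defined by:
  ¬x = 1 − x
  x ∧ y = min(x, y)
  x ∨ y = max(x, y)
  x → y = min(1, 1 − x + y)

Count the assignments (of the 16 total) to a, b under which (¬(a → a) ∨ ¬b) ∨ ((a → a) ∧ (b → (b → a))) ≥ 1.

12

a = 0, b = 0 ↦ 1  ≥
a = 0, b = 1/3 ↦ 1  ≥
a = 0, b = 2/3 ↦ 2/3  <
a = 0, b = 1 ↦ 0  <
a = 1/3, b = 0 ↦ 1  ≥
a = 1/3, b = 1/3 ↦ 1  ≥
a = 1/3, b = 2/3 ↦ 1  ≥
a = 1/3, b = 1 ↦ 1/3  <
a = 2/3, b = 0 ↦ 1  ≥
a = 2/3, b = 1/3 ↦ 1  ≥
a = 2/3, b = 2/3 ↦ 1  ≥
a = 2/3, b = 1 ↦ 2/3  <
a = 1, b = 0 ↦ 1  ≥
a = 1, b = 1/3 ↦ 1  ≥
a = 1, b = 2/3 ↦ 1  ≥
a = 1, b = 1 ↦ 1  ≥
So 12 of the 16 assignments meet the threshold.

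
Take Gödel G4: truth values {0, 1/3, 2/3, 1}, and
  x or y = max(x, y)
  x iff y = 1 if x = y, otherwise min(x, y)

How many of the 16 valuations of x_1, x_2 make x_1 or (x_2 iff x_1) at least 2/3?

x_1 = 0, x_2 = 0 ↦ 1  ≥
x_1 = 0, x_2 = 1/3 ↦ 0  <
x_1 = 0, x_2 = 2/3 ↦ 0  <
x_1 = 0, x_2 = 1 ↦ 0  <
x_1 = 1/3, x_2 = 0 ↦ 1/3  <
x_1 = 1/3, x_2 = 1/3 ↦ 1  ≥
x_1 = 1/3, x_2 = 2/3 ↦ 1/3  <
x_1 = 1/3, x_2 = 1 ↦ 1/3  <
x_1 = 2/3, x_2 = 0 ↦ 2/3  ≥
x_1 = 2/3, x_2 = 1/3 ↦ 2/3  ≥
x_1 = 2/3, x_2 = 2/3 ↦ 1  ≥
x_1 = 2/3, x_2 = 1 ↦ 2/3  ≥
x_1 = 1, x_2 = 0 ↦ 1  ≥
x_1 = 1, x_2 = 1/3 ↦ 1  ≥
x_1 = 1, x_2 = 2/3 ↦ 1  ≥
x_1 = 1, x_2 = 1 ↦ 1  ≥
So 10 of the 16 assignments meet the threshold.

10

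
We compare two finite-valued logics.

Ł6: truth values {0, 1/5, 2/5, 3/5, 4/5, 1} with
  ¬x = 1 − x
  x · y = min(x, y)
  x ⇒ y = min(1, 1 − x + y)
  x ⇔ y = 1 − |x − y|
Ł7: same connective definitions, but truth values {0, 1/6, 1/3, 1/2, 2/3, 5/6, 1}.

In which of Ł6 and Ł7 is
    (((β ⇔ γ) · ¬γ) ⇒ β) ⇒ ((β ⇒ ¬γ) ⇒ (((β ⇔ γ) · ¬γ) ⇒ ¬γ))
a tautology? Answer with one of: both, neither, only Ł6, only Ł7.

In Ł6: every assignment gives 1 — tautology.
In Ł7: every assignment gives 1 — tautology.

both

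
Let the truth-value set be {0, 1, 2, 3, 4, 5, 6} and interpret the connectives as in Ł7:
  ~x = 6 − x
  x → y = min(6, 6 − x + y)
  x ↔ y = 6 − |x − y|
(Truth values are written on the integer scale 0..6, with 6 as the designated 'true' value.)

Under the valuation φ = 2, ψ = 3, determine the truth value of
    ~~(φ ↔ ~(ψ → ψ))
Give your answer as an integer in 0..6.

4

ψ → ψ = 3 → 3 = 6
~(ψ → ψ) = ~6 = 0
φ ↔ ~(ψ → ψ) = 2 ↔ 0 = 4
~(φ ↔ ~(ψ → ψ)) = ~4 = 2
~~(φ ↔ ~(ψ → ψ)) = ~2 = 4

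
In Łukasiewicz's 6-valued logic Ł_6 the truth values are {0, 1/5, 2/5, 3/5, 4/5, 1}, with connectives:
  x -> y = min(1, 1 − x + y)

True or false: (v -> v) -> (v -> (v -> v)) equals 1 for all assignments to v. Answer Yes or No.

v = 0 ↦ 1
v = 1/5 ↦ 1
v = 2/5 ↦ 1
v = 3/5 ↦ 1
v = 4/5 ↦ 1
v = 1 ↦ 1
Every assignment gives a value ≥ 1.

Yes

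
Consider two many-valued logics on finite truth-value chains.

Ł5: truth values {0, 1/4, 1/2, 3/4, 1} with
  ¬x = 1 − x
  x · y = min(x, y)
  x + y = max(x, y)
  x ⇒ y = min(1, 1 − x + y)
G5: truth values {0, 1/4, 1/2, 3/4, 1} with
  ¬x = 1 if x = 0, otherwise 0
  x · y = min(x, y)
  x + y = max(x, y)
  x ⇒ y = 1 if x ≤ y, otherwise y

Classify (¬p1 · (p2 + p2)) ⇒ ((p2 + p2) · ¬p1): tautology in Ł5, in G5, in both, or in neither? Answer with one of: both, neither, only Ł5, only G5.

In Ł5: every assignment gives 1 — tautology.
In G5: every assignment gives 1 — tautology.

both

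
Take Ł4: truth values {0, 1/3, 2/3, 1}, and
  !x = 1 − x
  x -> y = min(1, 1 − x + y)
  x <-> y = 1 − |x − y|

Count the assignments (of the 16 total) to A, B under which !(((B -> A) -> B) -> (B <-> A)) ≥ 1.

A = 0, B = 0 ↦ 0  <
A = 0, B = 1/3 ↦ 0  <
A = 0, B = 2/3 ↦ 2/3  <
A = 0, B = 1 ↦ 1  ≥
A = 1/3, B = 0 ↦ 0  <
A = 1/3, B = 1/3 ↦ 0  <
A = 1/3, B = 2/3 ↦ 1/3  <
A = 1/3, B = 1 ↦ 2/3  <
A = 2/3, B = 0 ↦ 0  <
A = 2/3, B = 1/3 ↦ 0  <
A = 2/3, B = 2/3 ↦ 0  <
A = 2/3, B = 1 ↦ 1/3  <
A = 1, B = 0 ↦ 0  <
A = 1, B = 1/3 ↦ 0  <
A = 1, B = 2/3 ↦ 0  <
A = 1, B = 1 ↦ 0  <
So 1 of the 16 assignments meets the threshold.

1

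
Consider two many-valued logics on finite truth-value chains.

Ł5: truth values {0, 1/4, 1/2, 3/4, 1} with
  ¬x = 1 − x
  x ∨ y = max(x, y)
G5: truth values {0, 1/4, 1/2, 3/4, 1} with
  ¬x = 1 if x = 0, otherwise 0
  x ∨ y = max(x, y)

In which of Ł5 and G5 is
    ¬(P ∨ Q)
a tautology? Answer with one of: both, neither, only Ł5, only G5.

In Ł5: at P = 0, Q = 1/4 the value is 3/4 — not a tautology.
In G5: at P = 0, Q = 1/4 the value is 0 — not a tautology.

neither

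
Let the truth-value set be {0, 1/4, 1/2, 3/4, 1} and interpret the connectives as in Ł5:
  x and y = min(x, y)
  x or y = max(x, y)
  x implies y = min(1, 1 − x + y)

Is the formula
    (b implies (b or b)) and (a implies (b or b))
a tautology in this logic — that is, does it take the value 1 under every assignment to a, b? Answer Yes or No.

No

Counterexample: take a = 1/4, b = 0.
b or b = 0 or 0 = 0
b implies (b or b) = 0 implies 0 = 1
b or b = 0 or 0 = 0
a implies (b or b) = 1/4 implies 0 = 3/4
(b implies (b or b)) and (a implies (b or b)) = 1 and 3/4 = 3/4
This gives 3/4 ≠ 1.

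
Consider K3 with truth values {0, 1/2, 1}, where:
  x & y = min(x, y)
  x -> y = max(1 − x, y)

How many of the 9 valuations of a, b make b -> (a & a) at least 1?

a = 0, b = 0 ↦ 1  ≥
a = 0, b = 1/2 ↦ 1/2  <
a = 0, b = 1 ↦ 0  <
a = 1/2, b = 0 ↦ 1  ≥
a = 1/2, b = 1/2 ↦ 1/2  <
a = 1/2, b = 1 ↦ 1/2  <
a = 1, b = 0 ↦ 1  ≥
a = 1, b = 1/2 ↦ 1  ≥
a = 1, b = 1 ↦ 1  ≥
So 5 of the 9 assignments meet the threshold.

5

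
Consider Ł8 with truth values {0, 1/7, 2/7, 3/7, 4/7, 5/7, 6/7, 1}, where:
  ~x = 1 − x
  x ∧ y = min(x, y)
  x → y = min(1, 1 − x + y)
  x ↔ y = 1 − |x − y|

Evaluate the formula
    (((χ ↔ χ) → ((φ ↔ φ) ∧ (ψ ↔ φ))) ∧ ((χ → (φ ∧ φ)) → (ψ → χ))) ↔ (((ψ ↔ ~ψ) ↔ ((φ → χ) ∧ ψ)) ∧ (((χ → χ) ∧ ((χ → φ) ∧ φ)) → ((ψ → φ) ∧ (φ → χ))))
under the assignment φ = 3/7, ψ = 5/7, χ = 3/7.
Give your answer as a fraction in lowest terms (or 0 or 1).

χ ↔ χ = 3/7 ↔ 3/7 = 1
φ ↔ φ = 3/7 ↔ 3/7 = 1
ψ ↔ φ = 5/7 ↔ 3/7 = 5/7
(φ ↔ φ) ∧ (ψ ↔ φ) = 1 ∧ 5/7 = 5/7
(χ ↔ χ) → ((φ ↔ φ) ∧ (ψ ↔ φ)) = 1 → 5/7 = 5/7
φ ∧ φ = 3/7 ∧ 3/7 = 3/7
χ → (φ ∧ φ) = 3/7 → 3/7 = 1
ψ → χ = 5/7 → 3/7 = 5/7
(χ → (φ ∧ φ)) → (ψ → χ) = 1 → 5/7 = 5/7
((χ ↔ χ) → ((φ ↔ φ) ∧ (ψ ↔ φ))) ∧ ((χ → (φ ∧ φ)) → (ψ → χ)) = 5/7 ∧ 5/7 = 5/7
~ψ = ~5/7 = 2/7
ψ ↔ ~ψ = 5/7 ↔ 2/7 = 4/7
φ → χ = 3/7 → 3/7 = 1
(φ → χ) ∧ ψ = 1 ∧ 5/7 = 5/7
(ψ ↔ ~ψ) ↔ ((φ → χ) ∧ ψ) = 4/7 ↔ 5/7 = 6/7
χ → χ = 3/7 → 3/7 = 1
χ → φ = 3/7 → 3/7 = 1
(χ → φ) ∧ φ = 1 ∧ 3/7 = 3/7
(χ → χ) ∧ ((χ → φ) ∧ φ) = 1 ∧ 3/7 = 3/7
ψ → φ = 5/7 → 3/7 = 5/7
φ → χ = 3/7 → 3/7 = 1
(ψ → φ) ∧ (φ → χ) = 5/7 ∧ 1 = 5/7
((χ → χ) ∧ ((χ → φ) ∧ φ)) → ((ψ → φ) ∧ (φ → χ)) = 3/7 → 5/7 = 1
((ψ ↔ ~ψ) ↔ ((φ → χ) ∧ ψ)) ∧ (((χ → χ) ∧ ((χ → φ) ∧ φ)) → ((ψ → φ) ∧ (φ → χ))) = 6/7 ∧ 1 = 6/7
(((χ ↔ χ) → ((φ ↔ φ) ∧ (ψ ↔ φ))) ∧ ((χ → (φ ∧ φ)) → (ψ → χ))) ↔ (((ψ ↔ ~ψ) ↔ ((φ → χ) ∧ ψ)) ∧ (((χ → χ) ∧ ((χ → φ) ∧ φ)) → ((ψ → φ) ∧ (φ → χ)))) = 5/7 ↔ 6/7 = 6/7

6/7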